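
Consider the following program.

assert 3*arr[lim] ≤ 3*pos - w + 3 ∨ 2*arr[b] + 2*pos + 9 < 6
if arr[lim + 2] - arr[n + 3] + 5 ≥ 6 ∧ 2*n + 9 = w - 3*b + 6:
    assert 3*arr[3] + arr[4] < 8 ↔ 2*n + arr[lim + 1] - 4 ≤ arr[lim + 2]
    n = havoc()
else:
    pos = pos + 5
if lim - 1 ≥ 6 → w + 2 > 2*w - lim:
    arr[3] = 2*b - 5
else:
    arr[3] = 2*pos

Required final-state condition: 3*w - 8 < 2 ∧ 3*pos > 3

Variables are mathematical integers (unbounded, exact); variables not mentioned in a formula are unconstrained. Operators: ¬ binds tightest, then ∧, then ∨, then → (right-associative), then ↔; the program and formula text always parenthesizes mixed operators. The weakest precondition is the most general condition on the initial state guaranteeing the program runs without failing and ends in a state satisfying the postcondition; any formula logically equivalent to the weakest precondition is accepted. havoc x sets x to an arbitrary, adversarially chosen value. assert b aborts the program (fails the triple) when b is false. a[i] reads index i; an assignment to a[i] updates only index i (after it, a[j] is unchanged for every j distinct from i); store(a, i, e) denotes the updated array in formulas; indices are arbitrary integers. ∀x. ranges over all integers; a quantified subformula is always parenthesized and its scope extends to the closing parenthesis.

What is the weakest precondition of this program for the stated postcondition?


Working backward. After the program, the postcondition 3*w - 8 < 2 ∧ 3*pos > 3 must hold; in canonical form it is 3*w < 10 ∧ 3*pos > 3.
Then branch requires 3*w < 10 ∧ 3*pos > 3; else branch requires 3*w < 10 ∧ 3*pos > 3.
Before the if: ((lim ≥ 7 → lim > w - 2) → (3*w < 10 ∧ 3*pos > 3)) ∧ ((¬(lim ≥ 7 → lim > w - 2)) → (3*w < 10 ∧ 3*pos > 3))
Then branch requires (3*arr[3] + arr[4] < 8 ↔ arr[lim + 1] + 2*n ≤ arr[lim + 2] + 4) ∧ ((lim ≥ 7 → lim > w - 2) → (3*w < 10 ∧ 3*pos > 3)) ∧ ((¬(lim ≥ 7 → lim > w - 2)) → (3*w < 10 ∧ 3*pos > 3)); else branch requires ((lim ≥ 7 → lim > w - 2) → (3*w < 10 ∧ 3*pos > -12)) ∧ ((¬(lim ≥ 7 → lim > w - 2)) → (3*w < 10 ∧ 3*pos > -12)).
Before the if: ((arr[lim + 2] ≥ arr[n + 3] + 1 ∧ 3*b + 2*n = w - 3) → ((3*arr[3] + arr[4] < 8 ↔ arr[lim + 1] + 2*n ≤ arr[lim + 2] + 4) ∧ ((lim ≥ 7 → lim > w - 2) → (3*w < 10 ∧ 3*pos > 3)) ∧ ((¬(lim ≥ 7 → lim > w - 2)) → (3*w < 10 ∧ 3*pos > 3)))) ∧ ((¬(arr[lim + 2] ≥ arr[n + 3] + 1 ∧ 3*b + 2*n = w - 3)) → (((lim ≥ 7 → lim > w - 2) → (3*w < 10 ∧ 3*pos > -12)) ∧ ((¬(lim ≥ 7 → lim > w - 2)) → (3*w < 10 ∧ 3*pos > -12))))
Before assert 3*arr[lim] ≤ 3*pos - w + 3 ∨ 2*arr[b] + 2*pos + 9 < 6: (3*arr[lim] + w ≤ 3*pos + 3 ∨ 2*arr[b] + 2*pos < -3) ∧ ((arr[lim + 2] ≥ arr[n + 3] + 1 ∧ 3*b + 2*n = w - 3) → ((3*arr[3] + arr[4] < 8 ↔ arr[lim + 1] + 2*n ≤ arr[lim + 2] + 4) ∧ ((lim ≥ 7 → lim > w - 2) → (3*w < 10 ∧ 3*pos > 3)) ∧ ((¬(lim ≥ 7 → lim > w - 2)) → (3*w < 10 ∧ 3*pos > 3)))) ∧ ((¬(arr[lim + 2] ≥ arr[n + 3] + 1 ∧ 3*b + 2*n = w - 3)) → (((lim ≥ 7 → lim > w - 2) → (3*w < 10 ∧ 3*pos > -12)) ∧ ((¬(lim ≥ 7 → lim > w - 2)) → (3*w < 10 ∧ 3*pos > -12))))
Answer: WP = (3*arr[lim] + w ≤ 3*pos + 3 ∨ 2*arr[b] + 2*pos < -3) ∧ ((arr[lim + 2] ≥ arr[n + 3] + 1 ∧ 3*b + 2*n = w - 3) → ((3*arr[3] + arr[4] < 8 ↔ arr[lim + 1] + 2*n ≤ arr[lim + 2] + 4) ∧ ((lim ≥ 7 → lim > w - 2) → (3*w < 10 ∧ 3*pos > 3)) ∧ ((¬(lim ≥ 7 → lim > w - 2)) → (3*w < 10 ∧ 3*pos > 3)))) ∧ ((¬(arr[lim + 2] ≥ arr[n + 3] + 1 ∧ 3*b + 2*n = w - 3)) → (((lim ≥ 7 → lim > w - 2) → (3*w < 10 ∧ 3*pos > -12)) ∧ ((¬(lim ≥ 7 → lim > w - 2)) → (3*w < 10 ∧ 3*pos > -12))))


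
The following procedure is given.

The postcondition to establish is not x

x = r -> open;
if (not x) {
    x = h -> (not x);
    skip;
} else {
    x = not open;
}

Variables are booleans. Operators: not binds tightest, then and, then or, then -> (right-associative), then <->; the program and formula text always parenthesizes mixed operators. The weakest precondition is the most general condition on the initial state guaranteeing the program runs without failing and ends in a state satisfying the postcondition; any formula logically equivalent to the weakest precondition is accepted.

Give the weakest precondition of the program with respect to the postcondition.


Working backward. After the program, not x must hold.
Then branch requires not (h -> (not x)); else branch requires open.
Before the if: ((not x) -> (not (h -> (not x)))) and (x -> open)
Before x := r -> open: ((not (r -> open)) -> (not (h -> (not (r -> open))))) and ((r -> open) -> open)
Answer: WP = ((not (r -> open)) -> (not (h -> (not (r -> open))))) and ((r -> open) -> open)


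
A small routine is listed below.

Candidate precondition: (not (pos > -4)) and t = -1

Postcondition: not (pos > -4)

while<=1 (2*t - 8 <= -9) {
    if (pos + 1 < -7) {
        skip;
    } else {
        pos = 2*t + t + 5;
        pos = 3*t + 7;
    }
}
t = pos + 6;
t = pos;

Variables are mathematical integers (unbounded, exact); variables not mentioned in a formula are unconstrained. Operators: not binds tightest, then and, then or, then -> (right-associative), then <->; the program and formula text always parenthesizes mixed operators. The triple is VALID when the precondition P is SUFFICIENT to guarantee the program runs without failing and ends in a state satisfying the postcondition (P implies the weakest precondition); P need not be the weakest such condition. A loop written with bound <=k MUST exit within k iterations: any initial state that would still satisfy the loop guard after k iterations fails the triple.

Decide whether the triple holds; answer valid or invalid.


Working backward. After the program, not (pos > -4) must hold.
Before t := pos: not (pos > -4)
Before t := pos + 6: not (pos > -4)
Before the loop (bound <=1), unroll the exhaustion recursion (WP_0 = exit-now case; WP_j = one more guarded iteration, up to j = 1):
  WP_0: (not (2*t <= -1)) and (not (pos > -4))
  WP_1: (2*t <= -1 -> ((pos < -8 -> ((not (2*t <= -1)) and (not (pos > -4)))) and ((not (pos < -8)) -> ((not (2*t <= -1)) and (not (3*t > -11)))))) and ((not (2*t <= -1)) -> (not (pos > -4)))
So before the loop: (2*t <= -1 -> ((pos < -8 -> ((not (2*t <= -1)) and (not (pos > -4)))) and ((not (pos < -8)) -> ((not (2*t <= -1)) and (not (3*t > -11)))))) and ((not (2*t <= -1)) -> (not (pos > -4)))
The weakest precondition is (2*t <= -1 -> ((pos < -8 -> ((not (2*t <= -1)) and (not (pos > -4)))) and ((not (pos < -8)) -> ((not (2*t <= -1)) and (not (3*t > -11)))))) and ((not (2*t <= -1)) -> (not (pos > -4))).
Check whether (not (pos > -4)) and t = -1 implies it.
Countermodel: at the initial state pos = -4, t = -1, the precondition holds but the weakest precondition fails.
Answer: invalid


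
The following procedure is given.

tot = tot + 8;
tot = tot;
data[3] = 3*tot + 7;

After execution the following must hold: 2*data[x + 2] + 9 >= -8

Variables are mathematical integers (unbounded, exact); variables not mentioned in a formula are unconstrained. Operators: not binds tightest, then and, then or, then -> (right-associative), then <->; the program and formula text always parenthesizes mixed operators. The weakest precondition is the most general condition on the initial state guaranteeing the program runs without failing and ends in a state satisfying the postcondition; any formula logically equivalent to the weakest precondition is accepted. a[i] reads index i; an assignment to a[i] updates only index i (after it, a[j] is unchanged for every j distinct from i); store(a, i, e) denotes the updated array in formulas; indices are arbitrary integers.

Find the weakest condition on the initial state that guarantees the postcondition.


Working backward. After the program, the postcondition 2*data[x + 2] + 9 >= -8 must hold; in canonical form it is 2*data[x + 2] >= -17.
Before data[3] := 3*tot + 7: 2*store(data, 3, 3*tot + 7)[x + 2] >= -17
Before tot := tot: 2*store(data, 3, 3*tot + 7)[x + 2] >= -17
Before tot := tot + 8: 2*store(data, 3, 3*tot + 31)[x + 2] >= -17
Answer: WP = 2*store(data, 3, 3*tot + 31)[x + 2] >= -17


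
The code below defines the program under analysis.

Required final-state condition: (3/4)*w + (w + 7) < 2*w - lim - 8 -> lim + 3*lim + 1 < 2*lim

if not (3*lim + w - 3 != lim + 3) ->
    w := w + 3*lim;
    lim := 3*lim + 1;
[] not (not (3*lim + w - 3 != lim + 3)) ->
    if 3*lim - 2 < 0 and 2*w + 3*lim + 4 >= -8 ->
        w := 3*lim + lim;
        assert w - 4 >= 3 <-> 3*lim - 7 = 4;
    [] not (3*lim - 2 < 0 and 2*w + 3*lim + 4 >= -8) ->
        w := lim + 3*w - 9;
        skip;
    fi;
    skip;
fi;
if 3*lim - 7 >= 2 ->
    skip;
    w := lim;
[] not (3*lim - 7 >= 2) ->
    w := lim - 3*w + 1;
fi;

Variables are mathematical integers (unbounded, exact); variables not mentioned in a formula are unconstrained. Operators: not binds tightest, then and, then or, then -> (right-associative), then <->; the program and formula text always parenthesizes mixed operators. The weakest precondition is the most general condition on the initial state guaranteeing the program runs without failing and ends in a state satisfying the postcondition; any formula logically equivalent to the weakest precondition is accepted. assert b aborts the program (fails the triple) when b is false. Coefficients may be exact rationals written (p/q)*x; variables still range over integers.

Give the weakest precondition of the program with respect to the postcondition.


Working backward. After the program, the postcondition (3/4)*w + (w + 7) < 2*w - lim - 8 -> lim + 3*lim + 1 < 2*lim must hold; in canonical form it is lim < (1/4)*w - 15 -> 2*lim < -1.
Then branch requires (3/4)*lim < -15 -> 2*lim < -1; else branch requires (3/4)*lim + (3/4)*w < -59/4 -> 2*lim < -1.
Before the if: (3*lim >= 9 -> ((3/4)*lim < -15 -> 2*lim < -1)) and ((not (3*lim >= 9)) -> ((3/4)*lim + (3/4)*w < -59/4 -> 2*lim < -1))
Then branch requires (9*lim >= 6 -> ((9/4)*lim < -63/4 -> 6*lim < -3)) and ((not (9*lim >= 6)) -> ((9/2)*lim + (3/4)*w < -31/2 -> 6*lim < -3)); else branch requires ((3*lim < 2 and 3*lim + 2*w >= -12) -> ((4*lim >= 7 <-> 3*lim = 11) and (3*lim >= 9 -> ((3/4)*lim < -15 -> 2*lim < -1)) and ((not (3*lim >= 9)) -> ((15/4)*lim < -59/4 -> 2*lim < -1)))) and ((not (3*lim < 2 and 3*lim + 2*w >= -12)) -> ((3*lim >= 9 -> ((3/4)*lim < -15 -> 2*lim < -1)) and ((not (3*lim >= 9)) -> ((3/2)*lim + (9/4)*w < -8 -> 2*lim < -1)))).
Before the if: ((not (2*lim + w != 6)) -> ((9*lim >= 6 -> ((9/4)*lim < -63/4 -> 6*lim < -3)) and ((not (9*lim >= 6)) -> ((9/2)*lim + (3/4)*w < -31/2 -> 6*lim < -3)))) and (2*lim + w != 6 -> (((3*lim < 2 and 3*lim + 2*w >= -12) -> ((4*lim >= 7 <-> 3*lim = 11) and (3*lim >= 9 -> ((3/4)*lim < -15 -> 2*lim < -1)) and ((not (3*lim >= 9)) -> ((15/4)*lim < -59/4 -> 2*lim < -1)))) and ((not (3*lim < 2 and 3*lim + 2*w >= -12)) -> ((3*lim >= 9 -> ((3/4)*lim < -15 -> 2*lim < -1)) and ((not (3*lim >= 9)) -> ((3/2)*lim + (9/4)*w < -8 -> 2*lim < -1))))))
Answer: WP = ((not (2*lim + w != 6)) -> ((9*lim >= 6 -> ((9/4)*lim < -63/4 -> 6*lim < -3)) and ((not (9*lim >= 6)) -> ((9/2)*lim + (3/4)*w < -31/2 -> 6*lim < -3)))) and (2*lim + w != 6 -> (((3*lim < 2 and 3*lim + 2*w >= -12) -> ((4*lim >= 7 <-> 3*lim = 11) and (3*lim >= 9 -> ((3/4)*lim < -15 -> 2*lim < -1)) and ((not (3*lim >= 9)) -> ((15/4)*lim < -59/4 -> 2*lim < -1)))) and ((not (3*lim < 2 and 3*lim + 2*w >= -12)) -> ((3*lim >= 9 -> ((3/4)*lim < -15 -> 2*lim < -1)) and ((not (3*lim >= 9)) -> ((3/2)*lim + (9/4)*w < -8 -> 2*lim < -1))))))


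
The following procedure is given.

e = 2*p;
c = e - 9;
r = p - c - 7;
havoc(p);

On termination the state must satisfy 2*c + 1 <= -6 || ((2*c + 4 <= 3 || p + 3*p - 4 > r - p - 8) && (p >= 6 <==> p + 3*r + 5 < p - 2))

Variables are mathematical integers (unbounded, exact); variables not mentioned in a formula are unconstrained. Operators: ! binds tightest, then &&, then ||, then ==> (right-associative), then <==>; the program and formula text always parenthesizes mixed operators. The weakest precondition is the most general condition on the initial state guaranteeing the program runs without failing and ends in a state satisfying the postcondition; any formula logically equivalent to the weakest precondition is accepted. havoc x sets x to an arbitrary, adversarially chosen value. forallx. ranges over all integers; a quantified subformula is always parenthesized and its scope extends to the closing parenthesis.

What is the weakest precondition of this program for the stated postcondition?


Working backward. After the program, the postcondition 2*c + 1 <= -6 || ((2*c + 4 <= 3 || p + 3*p - 4 > r - p - 8) && (p >= 6 <==> p + 3*r + 5 < p - 2)) must hold; in canonical form it is 2*c <= -7 || ((2*c <= -1 || 5*p > r - 4) && (p >= 6 <==> 3*r < -7)).
Before havoc p: forall p_1. (2*c <= -7 || ((2*c <= -1 || 5*p_1 > r - 4) && (p_1 >= 6 <==> 3*r < -7)))
Before r := p - c - 7: forall p_1. (2*c <= -7 || ((2*c <= -1 || c + 5*p_1 > p - 11) && (p_1 >= 6 <==> 3*p < 3*c + 14)))
Before c := e - 9: forall p_1. (2*e <= 11 || ((2*e <= 17 || e + 5*p_1 > p - 2) && (p_1 >= 6 <==> 3*p < 3*e - 13)))
Before e := 2*p: forall p_1. (4*p <= 11 || ((4*p <= 17 || p + 5*p_1 > -2) && (p_1 >= 6 <==> 3*p > 13)))
Answer: WP = forall p_1. (4*p <= 11 || ((4*p <= 17 || p + 5*p_1 > -2) && (p_1 >= 6 <==> 3*p > 13)))


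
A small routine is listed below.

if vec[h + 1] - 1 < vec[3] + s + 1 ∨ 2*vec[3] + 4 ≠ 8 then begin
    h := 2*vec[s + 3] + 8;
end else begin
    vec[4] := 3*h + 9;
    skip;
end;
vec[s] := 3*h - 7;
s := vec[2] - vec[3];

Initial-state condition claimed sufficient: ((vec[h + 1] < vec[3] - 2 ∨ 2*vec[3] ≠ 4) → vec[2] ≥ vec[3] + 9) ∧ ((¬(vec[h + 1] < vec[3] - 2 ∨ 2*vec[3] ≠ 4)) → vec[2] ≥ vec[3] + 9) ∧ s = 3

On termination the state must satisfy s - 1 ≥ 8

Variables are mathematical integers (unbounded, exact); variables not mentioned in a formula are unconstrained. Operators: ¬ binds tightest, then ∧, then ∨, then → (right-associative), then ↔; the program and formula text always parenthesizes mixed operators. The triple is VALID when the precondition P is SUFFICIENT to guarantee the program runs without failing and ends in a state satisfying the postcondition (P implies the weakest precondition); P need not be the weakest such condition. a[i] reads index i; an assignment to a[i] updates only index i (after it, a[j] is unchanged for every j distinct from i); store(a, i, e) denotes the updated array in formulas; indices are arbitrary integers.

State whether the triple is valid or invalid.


Working backward. After the program, the postcondition s - 1 ≥ 8 must hold; in canonical form it is s ≥ 9.
Before s := vec[2] - vec[3]: vec[2] ≥ vec[3] + 9
Before vec[s] := 3*h - 7: store(vec, s, 3*h - 7)[2] ≥ store(vec, s, 3*h - 7)[3] + 9
Then branch requires store(vec, s, 6*vec[s + 3] + 17)[2] ≥ store(vec, s, 6*vec[s + 3] + 17)[3] + 9; else branch requires store(store(vec, 4, 3*h + 9), s, 3*h - 7)[2] ≥ store(store(vec, 4, 3*h + 9), s, 3*h - 7)[3] + 9.
Before the if: ((vec[h + 1] < vec[3] + s + 2 ∨ 2*vec[3] ≠ 4) → store(vec, s, 6*vec[s + 3] + 17)[2] ≥ store(vec, s, 6*vec[s + 3] + 17)[3] + 9) ∧ ((¬(vec[h + 1] < vec[3] + s + 2 ∨ 2*vec[3] ≠ 4)) → store(store(vec, 4, 3*h + 9), s, 3*h - 7)[2] ≥ store(store(vec, 4, 3*h + 9), s, 3*h - 7)[3] + 9)
The weakest precondition is ((vec[h + 1] < vec[3] + s + 2 ∨ 2*vec[3] ≠ 4) → store(vec, s, 6*vec[s + 3] + 17)[2] ≥ store(vec, s, 6*vec[s + 3] + 17)[3] + 9) ∧ ((¬(vec[h + 1] < vec[3] + s + 2 ∨ 2*vec[3] ≠ 4)) → store(store(vec, 4, 3*h + 9), s, 3*h - 7)[2] ≥ store(store(vec, 4, 3*h + 9), s, 3*h - 7)[3] + 9).
Check whether ((vec[h + 1] < vec[3] - 2 ∨ 2*vec[3] ≠ 4) → vec[2] ≥ vec[3] + 9) ∧ ((¬(vec[h + 1] < vec[3] - 2 ∨ 2*vec[3] ≠ 4)) → vec[2] ≥ vec[3] + 9) ∧ s = 3 implies it.
Countermodel: at the initial state h = 4, s = 3, vec = {[2] = 13, [3] = 2, [4] = 2, [5] = 7, [6] = 0, elsewhere 2}, the precondition holds but the weakest precondition fails.
Answer: invalid


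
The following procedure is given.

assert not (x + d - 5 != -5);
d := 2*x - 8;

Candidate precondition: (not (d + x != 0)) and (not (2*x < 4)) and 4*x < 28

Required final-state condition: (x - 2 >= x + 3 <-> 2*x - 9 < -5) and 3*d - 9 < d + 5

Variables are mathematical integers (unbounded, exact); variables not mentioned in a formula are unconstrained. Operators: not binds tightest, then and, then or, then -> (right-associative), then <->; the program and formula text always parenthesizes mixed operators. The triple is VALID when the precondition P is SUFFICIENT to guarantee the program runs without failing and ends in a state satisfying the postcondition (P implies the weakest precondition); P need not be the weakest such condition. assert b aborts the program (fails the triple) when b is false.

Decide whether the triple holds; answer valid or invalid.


Working backward. After the program, the postcondition (x - 2 >= x + 3 <-> 2*x - 9 < -5) and 3*d - 9 < d + 5 must hold; in canonical form it is (not (2*x < 4)) and 2*d < 14.
Before d := 2*x - 8: (not (2*x < 4)) and 4*x < 30
Before assert not (x + d - 5 != -5): (not (d + x != 0)) and (not (2*x < 4)) and 4*x < 30
The weakest precondition is (not (d + x != 0)) and (not (2*x < 4)) and 4*x < 30.
Check whether (not (d + x != 0)) and (not (2*x < 4)) and 4*x < 28 implies it.
Every state satisfying the precondition satisfies the weakest precondition: the implication holds.
Answer: valid


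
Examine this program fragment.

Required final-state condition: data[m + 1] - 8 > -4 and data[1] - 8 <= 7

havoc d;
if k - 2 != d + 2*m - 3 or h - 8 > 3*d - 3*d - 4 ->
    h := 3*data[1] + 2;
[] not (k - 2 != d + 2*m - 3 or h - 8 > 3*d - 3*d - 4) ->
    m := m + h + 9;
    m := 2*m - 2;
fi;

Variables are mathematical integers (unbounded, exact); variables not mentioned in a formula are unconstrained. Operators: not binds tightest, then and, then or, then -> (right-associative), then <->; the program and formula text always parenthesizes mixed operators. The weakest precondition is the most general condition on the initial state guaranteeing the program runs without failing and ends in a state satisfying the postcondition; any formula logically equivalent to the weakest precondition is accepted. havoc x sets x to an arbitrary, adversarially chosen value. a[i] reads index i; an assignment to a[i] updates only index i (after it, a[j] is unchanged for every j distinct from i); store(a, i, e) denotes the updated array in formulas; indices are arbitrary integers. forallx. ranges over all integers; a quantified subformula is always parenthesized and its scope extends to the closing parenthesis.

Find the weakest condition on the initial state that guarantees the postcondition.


Working backward. After the program, the postcondition data[m + 1] - 8 > -4 and data[1] - 8 <= 7 must hold; in canonical form it is data[m + 1] > 4 and data[1] <= 15.
Then branch requires data[m + 1] > 4 and data[1] <= 15; else branch requires data[2*h + 2*m + 17] > 4 and data[1] <= 15.
Before the if: ((k != d + 2*m - 1 or h > 4) -> (data[m + 1] > 4 and data[1] <= 15)) and ((not (k != d + 2*m - 1 or h > 4)) -> (data[2*h + 2*m + 17] > 4 and data[1] <= 15))
Before havoc d: forall d_1. (((k != d_1 + 2*m - 1 or h > 4) -> (data[m + 1] > 4 and data[1] <= 15)) and ((not (k != d_1 + 2*m - 1 or h > 4)) -> (data[2*h + 2*m + 17] > 4 and data[1] <= 15)))
Answer: WP = forall d_1. (((k != d_1 + 2*m - 1 or h > 4) -> (data[m + 1] > 4 and data[1] <= 15)) and ((not (k != d_1 + 2*m - 1 or h > 4)) -> (data[2*h + 2*m + 17] > 4 and data[1] <= 15)))


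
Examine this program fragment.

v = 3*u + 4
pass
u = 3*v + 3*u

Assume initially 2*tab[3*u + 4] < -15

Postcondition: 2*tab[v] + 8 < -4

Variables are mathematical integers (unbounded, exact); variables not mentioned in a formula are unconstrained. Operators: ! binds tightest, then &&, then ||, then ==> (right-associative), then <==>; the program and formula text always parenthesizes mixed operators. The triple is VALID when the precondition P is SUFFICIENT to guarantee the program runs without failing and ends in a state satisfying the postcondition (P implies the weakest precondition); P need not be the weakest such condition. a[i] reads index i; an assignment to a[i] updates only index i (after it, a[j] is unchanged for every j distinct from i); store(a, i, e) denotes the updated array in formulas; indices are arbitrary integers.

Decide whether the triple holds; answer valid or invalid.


Working backward. After the program, the postcondition 2*tab[v] + 8 < -4 must hold; in canonical form it is 2*tab[v] < -12.
Before u := 3*v + 3*u: 2*tab[v] < -12
Before skip: 2*tab[v] < -12
Before v := 3*u + 4: 2*tab[3*u + 4] < -12
The weakest precondition is 2*tab[3*u + 4] < -12.
Check whether 2*tab[3*u + 4] < -15 implies it.
Every state satisfying the precondition satisfies the weakest precondition: the implication holds.
Answer: valid


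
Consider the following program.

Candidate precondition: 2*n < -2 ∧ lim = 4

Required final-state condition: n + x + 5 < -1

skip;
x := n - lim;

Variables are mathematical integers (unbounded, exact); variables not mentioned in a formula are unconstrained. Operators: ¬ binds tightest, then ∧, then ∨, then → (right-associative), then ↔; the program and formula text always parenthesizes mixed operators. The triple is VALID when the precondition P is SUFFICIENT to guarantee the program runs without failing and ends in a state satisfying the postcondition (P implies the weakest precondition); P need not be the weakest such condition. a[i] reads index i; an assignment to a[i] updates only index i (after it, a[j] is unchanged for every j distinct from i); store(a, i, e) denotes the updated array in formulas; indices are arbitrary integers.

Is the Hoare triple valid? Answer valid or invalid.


Working backward. After the program, the postcondition n + x + 5 < -1 must hold; in canonical form it is n + x < -6.
Before x := n - lim: 2*n < lim - 6
Before skip: 2*n < lim - 6
The weakest precondition is 2*n < lim - 6.
Check whether 2*n < -2 ∧ lim = 4 implies it.
Every state satisfying the precondition satisfies the weakest precondition: the implication holds.
Answer: valid


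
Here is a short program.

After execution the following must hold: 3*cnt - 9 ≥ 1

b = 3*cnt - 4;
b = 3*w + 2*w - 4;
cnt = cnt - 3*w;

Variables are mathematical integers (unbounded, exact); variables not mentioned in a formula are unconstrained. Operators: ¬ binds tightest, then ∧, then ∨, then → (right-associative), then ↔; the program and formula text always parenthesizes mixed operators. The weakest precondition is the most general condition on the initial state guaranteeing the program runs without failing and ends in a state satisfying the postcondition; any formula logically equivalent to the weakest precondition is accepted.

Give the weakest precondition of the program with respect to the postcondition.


Working backward. After the program, the postcondition 3*cnt - 9 ≥ 1 must hold; in canonical form it is 3*cnt ≥ 10.
Before cnt := cnt - 3*w: 3*cnt ≥ 9*w + 10
Before b := 3*w + 2*w - 4: 3*cnt ≥ 9*w + 10
Before b := 3*cnt - 4: 3*cnt ≥ 9*w + 10
Answer: WP = 3*cnt ≥ 9*w + 10


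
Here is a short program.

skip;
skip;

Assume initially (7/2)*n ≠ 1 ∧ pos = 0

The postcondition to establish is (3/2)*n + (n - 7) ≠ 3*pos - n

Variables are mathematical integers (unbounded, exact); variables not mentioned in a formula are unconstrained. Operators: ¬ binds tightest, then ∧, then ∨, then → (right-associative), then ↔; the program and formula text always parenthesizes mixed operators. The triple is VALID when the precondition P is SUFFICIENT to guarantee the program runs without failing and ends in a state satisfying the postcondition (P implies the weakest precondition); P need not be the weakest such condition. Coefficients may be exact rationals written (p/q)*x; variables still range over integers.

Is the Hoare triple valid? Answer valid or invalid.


Working backward. After the program, the postcondition (3/2)*n + (n - 7) ≠ 3*pos - n must hold; in canonical form it is (7/2)*n ≠ 3*pos + 7.
Before skip: (7/2)*n ≠ 3*pos + 7
Before skip: (7/2)*n ≠ 3*pos + 7
The weakest precondition is (7/2)*n ≠ 3*pos + 7.
Check whether (7/2)*n ≠ 1 ∧ pos = 0 implies it.
Countermodel: at the initial state n = 2, pos = 0, the precondition holds but the weakest precondition fails.
Answer: invalid


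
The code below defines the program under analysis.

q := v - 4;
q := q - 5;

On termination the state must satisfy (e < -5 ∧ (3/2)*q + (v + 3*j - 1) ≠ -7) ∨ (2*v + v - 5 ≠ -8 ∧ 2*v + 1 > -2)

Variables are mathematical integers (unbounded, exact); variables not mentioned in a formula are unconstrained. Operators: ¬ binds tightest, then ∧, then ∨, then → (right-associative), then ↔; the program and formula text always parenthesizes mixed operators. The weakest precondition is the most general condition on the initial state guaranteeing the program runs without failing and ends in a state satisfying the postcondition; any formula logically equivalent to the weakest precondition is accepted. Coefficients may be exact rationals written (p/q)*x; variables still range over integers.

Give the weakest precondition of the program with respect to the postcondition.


Working backward. After the program, the postcondition (e < -5 ∧ (3/2)*q + (v + 3*j - 1) ≠ -7) ∨ (2*v + v - 5 ≠ -8 ∧ 2*v + 1 > -2) must hold; in canonical form it is (e < -5 ∧ 3*j + (3/2)*q + v ≠ -6) ∨ (3*v ≠ -3 ∧ 2*v > -3).
Before q := q - 5: (e < -5 ∧ 3*j + (3/2)*q + v ≠ 3/2) ∨ (3*v ≠ -3 ∧ 2*v > -3)
Before q := v - 4: (e < -5 ∧ 3*j + (5/2)*v ≠ 15/2) ∨ (3*v ≠ -3 ∧ 2*v > -3)
Answer: WP = (e < -5 ∧ 3*j + (5/2)*v ≠ 15/2) ∨ (3*v ≠ -3 ∧ 2*v > -3)


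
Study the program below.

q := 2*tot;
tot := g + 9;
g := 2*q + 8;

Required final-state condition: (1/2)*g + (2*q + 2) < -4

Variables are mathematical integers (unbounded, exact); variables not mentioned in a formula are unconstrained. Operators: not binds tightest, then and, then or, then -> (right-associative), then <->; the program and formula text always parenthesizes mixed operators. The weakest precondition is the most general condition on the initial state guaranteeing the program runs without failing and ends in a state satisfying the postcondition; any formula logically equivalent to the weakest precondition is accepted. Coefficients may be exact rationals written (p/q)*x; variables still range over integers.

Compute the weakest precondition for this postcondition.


Working backward. After the program, the postcondition (1/2)*g + (2*q + 2) < -4 must hold; in canonical form it is (1/2)*g + 2*q < -6.
Before g := 2*q + 8: 3*q < -10
Before tot := g + 9: 3*q < -10
Before q := 2*tot: 6*tot < -10
Answer: WP = 6*tot < -10


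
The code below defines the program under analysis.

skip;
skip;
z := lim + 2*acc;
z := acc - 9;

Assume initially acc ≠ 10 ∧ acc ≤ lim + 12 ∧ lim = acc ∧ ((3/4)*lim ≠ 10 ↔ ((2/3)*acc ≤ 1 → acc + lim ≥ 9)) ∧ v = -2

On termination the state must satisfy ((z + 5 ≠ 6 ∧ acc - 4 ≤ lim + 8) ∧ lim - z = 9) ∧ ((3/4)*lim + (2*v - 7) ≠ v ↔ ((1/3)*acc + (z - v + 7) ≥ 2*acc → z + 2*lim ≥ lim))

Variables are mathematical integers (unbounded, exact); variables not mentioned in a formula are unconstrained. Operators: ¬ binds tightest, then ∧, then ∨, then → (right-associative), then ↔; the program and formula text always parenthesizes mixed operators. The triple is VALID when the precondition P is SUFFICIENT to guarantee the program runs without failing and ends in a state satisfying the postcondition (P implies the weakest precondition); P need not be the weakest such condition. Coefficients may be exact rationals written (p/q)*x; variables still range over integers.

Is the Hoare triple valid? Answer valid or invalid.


Working backward. After the program, the postcondition ((z + 5 ≠ 6 ∧ acc - 4 ≤ lim + 8) ∧ lim - z = 9) ∧ ((3/4)*lim + (2*v - 7) ≠ v ↔ ((1/3)*acc + (z - v + 7) ≥ 2*acc → z + 2*lim ≥ lim)) must hold; in canonical form it is z ≠ 1 ∧ acc ≤ lim + 12 ∧ lim = z + 9 ∧ ((3/4)*lim + v ≠ 7 ↔ (z ≥ (5/3)*acc + v - 7 → lim + z ≥ 0)).
Before z := acc - 9: acc ≠ 10 ∧ acc ≤ lim + 12 ∧ lim = acc ∧ ((3/4)*lim + v ≠ 7 ↔ ((2/3)*acc + v ≤ -2 → acc + lim ≥ 9))
Before z := lim + 2*acc: acc ≠ 10 ∧ acc ≤ lim + 12 ∧ lim = acc ∧ ((3/4)*lim + v ≠ 7 ↔ ((2/3)*acc + v ≤ -2 → acc + lim ≥ 9))
Before skip: acc ≠ 10 ∧ acc ≤ lim + 12 ∧ lim = acc ∧ ((3/4)*lim + v ≠ 7 ↔ ((2/3)*acc + v ≤ -2 → acc + lim ≥ 9))
Before skip: acc ≠ 10 ∧ acc ≤ lim + 12 ∧ lim = acc ∧ ((3/4)*lim + v ≠ 7 ↔ ((2/3)*acc + v ≤ -2 → acc + lim ≥ 9))
The weakest precondition is acc ≠ 10 ∧ acc ≤ lim + 12 ∧ lim = acc ∧ ((3/4)*lim + v ≠ 7 ↔ ((2/3)*acc + v ≤ -2 → acc + lim ≥ 9)).
Check whether acc ≠ 10 ∧ acc ≤ lim + 12 ∧ lim = acc ∧ ((3/4)*lim ≠ 10 ↔ ((2/3)*acc ≤ 1 → acc + lim ≥ 9)) ∧ v = -2 implies it.
Countermodel: at the initial state acc = 12, lim = 12, v = -2, the precondition holds but the weakest precondition fails.
Answer: invalid


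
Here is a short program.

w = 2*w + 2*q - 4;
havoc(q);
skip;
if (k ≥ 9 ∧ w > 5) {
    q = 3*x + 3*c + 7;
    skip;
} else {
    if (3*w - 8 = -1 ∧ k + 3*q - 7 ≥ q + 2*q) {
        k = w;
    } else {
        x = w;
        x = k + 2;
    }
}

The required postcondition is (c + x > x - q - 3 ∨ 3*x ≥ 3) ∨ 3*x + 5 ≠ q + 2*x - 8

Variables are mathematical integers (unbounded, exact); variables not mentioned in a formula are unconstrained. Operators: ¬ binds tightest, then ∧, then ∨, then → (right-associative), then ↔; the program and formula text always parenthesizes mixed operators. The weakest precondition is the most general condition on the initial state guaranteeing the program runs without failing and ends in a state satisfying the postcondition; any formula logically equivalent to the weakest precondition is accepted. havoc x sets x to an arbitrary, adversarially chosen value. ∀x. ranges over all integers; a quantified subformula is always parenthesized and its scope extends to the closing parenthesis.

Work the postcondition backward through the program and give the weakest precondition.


Working backward. After the program, the postcondition (c + x > x - q - 3 ∨ 3*x ≥ 3) ∨ 3*x + 5 ≠ q + 2*x - 8 must hold; in canonical form it is c + q > -3 ∨ 3*x ≥ 3 ∨ x ≠ q - 13.
Then branch requires 4*c + 3*x > -10 ∨ 3*x ≥ 3 ∨ 3*c + 2*x ≠ 6; else branch requires ((3*w = 7 ∧ k ≥ 7) → (c + q > -3 ∨ 3*x ≥ 3 ∨ x ≠ q - 13)) ∧ ((¬(3*w = 7 ∧ k ≥ 7)) → (c + q > -3 ∨ 3*k ≥ -3 ∨ k ≠ q - 15)).
Before the if: ((k ≥ 9 ∧ w > 5) → (4*c + 3*x > -10 ∨ 3*x ≥ 3 ∨ 3*c + 2*x ≠ 6)) ∧ ((¬(k ≥ 9 ∧ w > 5)) → (((3*w = 7 ∧ k ≥ 7) → (c + q > -3 ∨ 3*x ≥ 3 ∨ x ≠ q - 13)) ∧ ((¬(3*w = 7 ∧ k ≥ 7)) → (c + q > -3 ∨ 3*k ≥ -3 ∨ k ≠ q - 15))))
Before skip: ((k ≥ 9 ∧ w > 5) → (4*c + 3*x > -10 ∨ 3*x ≥ 3 ∨ 3*c + 2*x ≠ 6)) ∧ ((¬(k ≥ 9 ∧ w > 5)) → (((3*w = 7 ∧ k ≥ 7) → (c + q > -3 ∨ 3*x ≥ 3 ∨ x ≠ q - 13)) ∧ ((¬(3*w = 7 ∧ k ≥ 7)) → (c + q > -3 ∨ 3*k ≥ -3 ∨ k ≠ q - 15))))
Before havoc q: ∀q_1. (((k ≥ 9 ∧ w > 5) → (4*c + 3*x > -10 ∨ 3*x ≥ 3 ∨ 3*c + 2*x ≠ 6)) ∧ ((¬(k ≥ 9 ∧ w > 5)) → (((3*w = 7 ∧ k ≥ 7) → (c + q_1 > -3 ∨ 3*x ≥ 3 ∨ x ≠ q_1 - 13)) ∧ ((¬(3*w = 7 ∧ k ≥ 7)) → (c + q_1 > -3 ∨ 3*k ≥ -3 ∨ k ≠ q_1 - 15)))))
Before w := 2*w + 2*q - 4: ∀q_1. (((k ≥ 9 ∧ 2*q + 2*w > 9) → (4*c + 3*x > -10 ∨ 3*x ≥ 3 ∨ 3*c + 2*x ≠ 6)) ∧ ((¬(k ≥ 9 ∧ 2*q + 2*w > 9)) → (((6*q + 6*w = 19 ∧ k ≥ 7) → (c + q_1 > -3 ∨ 3*x ≥ 3 ∨ x ≠ q_1 - 13)) ∧ ((¬(6*q + 6*w = 19 ∧ k ≥ 7)) → (c + q_1 > -3 ∨ 3*k ≥ -3 ∨ k ≠ q_1 - 15)))))
Answer: WP = ∀q_1. (((k ≥ 9 ∧ 2*q + 2*w > 9) → (4*c + 3*x > -10 ∨ 3*x ≥ 3 ∨ 3*c + 2*x ≠ 6)) ∧ ((¬(k ≥ 9 ∧ 2*q + 2*w > 9)) → (((6*q + 6*w = 19 ∧ k ≥ 7) → (c + q_1 > -3 ∨ 3*x ≥ 3 ∨ x ≠ q_1 - 13)) ∧ ((¬(6*q + 6*w = 19 ∧ k ≥ 7)) → (c + q_1 > -3 ∨ 3*k ≥ -3 ∨ k ≠ q_1 - 15)))))


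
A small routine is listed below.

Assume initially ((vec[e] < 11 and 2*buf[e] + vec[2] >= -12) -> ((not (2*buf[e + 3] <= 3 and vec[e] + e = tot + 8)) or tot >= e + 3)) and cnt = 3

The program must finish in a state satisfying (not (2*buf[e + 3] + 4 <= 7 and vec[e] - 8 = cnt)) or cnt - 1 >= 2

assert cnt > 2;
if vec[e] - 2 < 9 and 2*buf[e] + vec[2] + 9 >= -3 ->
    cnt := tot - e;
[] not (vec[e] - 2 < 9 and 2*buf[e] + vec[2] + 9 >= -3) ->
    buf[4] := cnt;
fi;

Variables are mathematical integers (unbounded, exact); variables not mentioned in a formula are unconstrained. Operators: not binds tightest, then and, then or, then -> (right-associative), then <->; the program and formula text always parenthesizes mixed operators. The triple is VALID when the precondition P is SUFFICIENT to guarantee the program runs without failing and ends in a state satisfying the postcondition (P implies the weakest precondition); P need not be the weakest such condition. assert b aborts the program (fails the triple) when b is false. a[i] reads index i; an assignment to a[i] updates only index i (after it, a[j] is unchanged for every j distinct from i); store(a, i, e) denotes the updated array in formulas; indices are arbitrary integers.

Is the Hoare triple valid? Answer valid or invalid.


Working backward. After the program, the postcondition (not (2*buf[e + 3] + 4 <= 7 and vec[e] - 8 = cnt)) or cnt - 1 >= 2 must hold; in canonical form it is (not (2*buf[e + 3] <= 3 and vec[e] = cnt + 8)) or cnt >= 3.
Then branch requires (not (2*buf[e + 3] <= 3 and vec[e] + e = tot + 8)) or tot >= e + 3; else branch requires (not (2*store(buf, 4, cnt)[e + 3] <= 3 and vec[e] = cnt + 8)) or cnt >= 3.
Before the if: ((vec[e] < 11 and 2*buf[e] + vec[2] >= -12) -> ((not (2*buf[e + 3] <= 3 and vec[e] + e = tot + 8)) or tot >= e + 3)) and ((not (vec[e] < 11 and 2*buf[e] + vec[2] >= -12)) -> ((not (2*store(buf, 4, cnt)[e + 3] <= 3 and vec[e] = cnt + 8)) or cnt >= 3))
Before assert cnt > 2: cnt > 2 and ((vec[e] < 11 and 2*buf[e] + vec[2] >= -12) -> ((not (2*buf[e + 3] <= 3 and vec[e] + e = tot + 8)) or tot >= e + 3)) and ((not (vec[e] < 11 and 2*buf[e] + vec[2] >= -12)) -> ((not (2*store(buf, 4, cnt)[e + 3] <= 3 and vec[e] = cnt + 8)) or cnt >= 3))
The weakest precondition is cnt > 2 and ((vec[e] < 11 and 2*buf[e] + vec[2] >= -12) -> ((not (2*buf[e + 3] <= 3 and vec[e] + e = tot + 8)) or tot >= e + 3)) and ((not (vec[e] < 11 and 2*buf[e] + vec[2] >= -12)) -> ((not (2*store(buf, 4, cnt)[e + 3] <= 3 and vec[e] = cnt + 8)) or cnt >= 3)).
Check whether ((vec[e] < 11 and 2*buf[e] + vec[2] >= -12) -> ((not (2*buf[e + 3] <= 3 and vec[e] + e = tot + 8)) or tot >= e + 3)) and cnt = 3 implies it.
Every state satisfying the precondition satisfies the weakest precondition: the implication holds.
Answer: valid


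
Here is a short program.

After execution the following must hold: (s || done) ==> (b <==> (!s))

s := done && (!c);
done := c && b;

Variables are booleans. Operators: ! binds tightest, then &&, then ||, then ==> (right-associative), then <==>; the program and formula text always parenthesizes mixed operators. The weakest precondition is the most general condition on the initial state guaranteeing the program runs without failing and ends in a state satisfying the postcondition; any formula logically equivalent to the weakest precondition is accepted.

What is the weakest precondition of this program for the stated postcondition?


Working backward. After the program, (s || done) ==> (b <==> (!s)) must hold.
Before done := c && b: (s || (c && b)) ==> (b <==> (!s))
Before s := done && (!c): ((done && (!c)) || (c && b)) ==> (b <==> (!(done && (!c))))
Answer: WP = ((done && (!c)) || (c && b)) ==> (b <==> (!(done && (!c))))


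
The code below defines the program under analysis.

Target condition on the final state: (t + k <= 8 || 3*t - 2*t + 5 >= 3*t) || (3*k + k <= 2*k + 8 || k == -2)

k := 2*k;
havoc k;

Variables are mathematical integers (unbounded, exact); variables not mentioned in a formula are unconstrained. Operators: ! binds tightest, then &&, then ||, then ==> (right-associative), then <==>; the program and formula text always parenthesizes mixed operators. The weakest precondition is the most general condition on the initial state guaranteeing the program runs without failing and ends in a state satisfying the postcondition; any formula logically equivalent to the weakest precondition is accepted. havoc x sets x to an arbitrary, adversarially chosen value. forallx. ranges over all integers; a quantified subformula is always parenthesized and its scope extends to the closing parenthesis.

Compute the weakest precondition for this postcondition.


Working backward. After the program, the postcondition (t + k <= 8 || 3*t - 2*t + 5 >= 3*t) || (3*k + k <= 2*k + 8 || k == -2) must hold; in canonical form it is k + t <= 8 || 2*t <= 5 || 2*k <= 8 || k == -2.
Before havoc k: forall k_1. (k_1 + t <= 8 || 2*t <= 5 || 2*k_1 <= 8 || k_1 == -2)
Before k := 2*k: forall k_1. (k_1 + t <= 8 || 2*t <= 5 || 2*k_1 <= 8 || k_1 == -2)
Answer: WP = forall k_1. (k_1 + t <= 8 || 2*t <= 5 || 2*k_1 <= 8 || k_1 == -2)


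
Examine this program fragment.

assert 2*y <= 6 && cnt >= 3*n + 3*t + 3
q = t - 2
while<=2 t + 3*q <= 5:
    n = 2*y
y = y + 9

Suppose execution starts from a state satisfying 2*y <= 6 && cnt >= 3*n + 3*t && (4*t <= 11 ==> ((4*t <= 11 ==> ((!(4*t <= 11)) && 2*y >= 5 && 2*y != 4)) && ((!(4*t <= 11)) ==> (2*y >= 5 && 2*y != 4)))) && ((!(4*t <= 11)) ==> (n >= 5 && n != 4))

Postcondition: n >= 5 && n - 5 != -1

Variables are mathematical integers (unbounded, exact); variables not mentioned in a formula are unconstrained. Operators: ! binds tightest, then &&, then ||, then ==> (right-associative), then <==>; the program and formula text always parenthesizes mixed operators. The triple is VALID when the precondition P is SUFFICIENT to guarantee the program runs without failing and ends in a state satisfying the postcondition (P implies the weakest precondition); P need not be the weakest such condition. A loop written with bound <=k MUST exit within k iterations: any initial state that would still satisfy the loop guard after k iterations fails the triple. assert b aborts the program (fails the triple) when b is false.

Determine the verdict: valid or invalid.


Working backward. After the program, the postcondition n >= 5 && n - 5 != -1 must hold; in canonical form it is n >= 5 && n != 4.
Before y := y + 9: n >= 5 && n != 4
Before the loop (bound <=2), unroll the exhaustion recursion (WP_0 = exit-now case; WP_j = one more guarded iteration, up to j = 2):
  WP_0: (!(3*q + t <= 5)) && n >= 5 && n != 4
  WP_1: (3*q + t <= 5 ==> ((!(3*q + t <= 5)) && 2*y >= 5 && 2*y != 4)) && ((!(3*q + t <= 5)) ==> (n >= 5 && n != 4))
  WP_2: (3*q + t <= 5 ==> ((3*q + t <= 5 ==> ((!(3*q + t <= 5)) && 2*y >= 5 && 2*y != 4)) && ((!(3*q + t <= 5)) ==> (2*y >= 5 && 2*y != 4)))) && ((!(3*q + t <= 5)) ==> (n >= 5 && n != 4))
So before the loop: (3*q + t <= 5 ==> ((3*q + t <= 5 ==> ((!(3*q + t <= 5)) && 2*y >= 5 && 2*y != 4)) && ((!(3*q + t <= 5)) ==> (2*y >= 5 && 2*y != 4)))) && ((!(3*q + t <= 5)) ==> (n >= 5 && n != 4))
Before q := t - 2: (4*t <= 11 ==> ((4*t <= 11 ==> ((!(4*t <= 11)) && 2*y >= 5 && 2*y != 4)) && ((!(4*t <= 11)) ==> (2*y >= 5 && 2*y != 4)))) && ((!(4*t <= 11)) ==> (n >= 5 && n != 4))
Before assert 2*y <= 6 && cnt >= 3*n + 3*t + 3: 2*y <= 6 && cnt >= 3*n + 3*t + 3 && (4*t <= 11 ==> ((4*t <= 11 ==> ((!(4*t <= 11)) && 2*y >= 5 && 2*y != 4)) && ((!(4*t <= 11)) ==> (2*y >= 5 && 2*y != 4)))) && ((!(4*t <= 11)) ==> (n >= 5 && n != 4))
The weakest precondition is 2*y <= 6 && cnt >= 3*n + 3*t + 3 && (4*t <= 11 ==> ((4*t <= 11 ==> ((!(4*t <= 11)) && 2*y >= 5 && 2*y != 4)) && ((!(4*t <= 11)) ==> (2*y >= 5 && 2*y != 4)))) && ((!(4*t <= 11)) ==> (n >= 5 && n != 4)).
Check whether 2*y <= 6 && cnt >= 3*n + 3*t && (4*t <= 11 ==> ((4*t <= 11 ==> ((!(4*t <= 11)) && 2*y >= 5 && 2*y != 4)) && ((!(4*t <= 11)) ==> (2*y >= 5 && 2*y != 4)))) && ((!(4*t <= 11)) ==> (n >= 5 && n != 4)) implies it.
Countermodel: at the initial state cnt = 24, n = 5, t = 3, y = 3, the precondition holds but the weakest precondition fails.
Answer: invalid
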